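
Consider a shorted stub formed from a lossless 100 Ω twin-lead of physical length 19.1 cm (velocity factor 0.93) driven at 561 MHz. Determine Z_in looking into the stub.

λ = v/f = 0.93·c / 561 MHz = 0.497 m
βl = 2π·l/λ = 2π × 0.384 = 138°
tan(βl) = -0.892
For a shorted stub, Z_in = jZ_0·tan(βl)

Z_in ≈ −j89.2 Ω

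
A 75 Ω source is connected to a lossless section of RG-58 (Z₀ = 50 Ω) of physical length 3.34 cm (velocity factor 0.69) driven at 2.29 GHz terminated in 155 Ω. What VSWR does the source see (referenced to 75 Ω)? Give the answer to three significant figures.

λ = v/f = 0.69·c / 2.29 GHz = 0.0904 m
βl = 2π·l/λ = 2π × 0.369 = 133°
tan(βl) = -1.07
Z_in = Z_0·(Z_L + jZ_0·tanβl)/(Z_0 + jZ_L·tanβl) = 27.7 + j38.3 Ω
Γ_s = (Z_in − Z_s)/(Z_in + Z_s) = (-47.3 + j38.3)/(103 + j38.3), |Γ_s| = 0.556
VSWR = (1 + |Γ_s|)/(1 − |Γ_s|)

VSWR ≈ 3.5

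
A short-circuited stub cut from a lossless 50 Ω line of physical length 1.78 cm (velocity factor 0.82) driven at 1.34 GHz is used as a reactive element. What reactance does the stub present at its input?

λ = v/f = 0.82·c / 1.34 GHz = 0.184 m
βl = 2π·l/λ = 2π × 0.097 = 34.9°
tan(βl) = 0.698
For a short-circuited stub, Z_in = jZ_0·tan(βl)

X_in ≈ 34.9 Ω (inductive)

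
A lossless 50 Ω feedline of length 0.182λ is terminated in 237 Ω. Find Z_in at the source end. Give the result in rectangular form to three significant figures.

βl = 2π × 0.182 = 65.5°
tan(βl) = tan(65.5°) = 2.2
Z_in = Z_0·(Z_L + jZ_0·tanβl)/(Z_0 + jZ_L·tanβl)
     = 50·(237 + j110)/(50 + j521)

Z_in ≈ 12.6 − j21.6 Ω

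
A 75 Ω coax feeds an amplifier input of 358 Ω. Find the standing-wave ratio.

Γ = (358 − 75)/(358 + 75) = 0.654
VSWR = (1 + 0.654)/(1 − 0.654)

VSWR ≈ 4.77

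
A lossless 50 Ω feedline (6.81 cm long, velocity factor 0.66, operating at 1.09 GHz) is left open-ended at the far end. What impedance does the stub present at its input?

λ = v/f = 0.66·c / 1.09 GHz = 0.182 m
βl = 2π·l/λ = 2π × 0.375 = 135°
tan(βl) = -1
For an open-ended stub, Z_in = −jZ_0·cot(βl) = −jZ_0/tan(βl)

Z_in ≈ +j49.9 Ω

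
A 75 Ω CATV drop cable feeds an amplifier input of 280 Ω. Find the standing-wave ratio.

For a purely resistive load, VSWR = R_L/Z_0 or Z_0/R_L (whichever > 1) = 280/75

VSWR ≈ 3.73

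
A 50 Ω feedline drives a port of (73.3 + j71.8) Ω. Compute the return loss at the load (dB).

RL ≈ 5.53 dB

Γ = (23.3 + j71.8)/(123.3 + j71.8), |Γ| = 0.529
RL = −20·log₁₀|Γ| = −20·log₁₀(0.529)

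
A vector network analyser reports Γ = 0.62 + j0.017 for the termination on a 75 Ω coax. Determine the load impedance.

Z_L = Z_0·(1 + Γ)/(1 − Γ) = 75·(1.62 + j0.017)/(0.38 − j0.017)

Z_L ≈ 319 + j17.6 Ω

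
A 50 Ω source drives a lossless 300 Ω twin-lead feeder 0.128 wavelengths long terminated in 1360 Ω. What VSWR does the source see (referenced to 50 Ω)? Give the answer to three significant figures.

VSWR ≈ 14.1

βl = 2π × 0.128 = 46.1°
tan(βl) = 1.04
Z_in = Z_0·(Z_L + jZ_0·tanβl)/(Z_0 + jZ_L·tanβl) = 122 − j263 Ω
Γ_s = (Z_in − Z_s)/(Z_in + Z_s) = (72 − j263)/(172 − j263), |Γ_s| = 0.868
VSWR = (1 + |Γ_s|)/(1 − |Γ_s|)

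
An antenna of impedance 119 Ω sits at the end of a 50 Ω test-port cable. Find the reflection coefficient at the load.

Γ = (Z_L − Z_0)/(Z_L + Z_0) = (119 − 50)/(119 + 50) = 69/169

Γ = 0.408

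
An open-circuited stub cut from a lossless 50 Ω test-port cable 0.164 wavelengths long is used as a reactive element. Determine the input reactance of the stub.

X_in ≈ -30 Ω (capacitive)

βl = 2π × 0.164 = 59°
tan(βl) = 1.67
For an open-circuited stub, Z_in = −jZ_0·cot(βl) = −jZ_0/tan(βl)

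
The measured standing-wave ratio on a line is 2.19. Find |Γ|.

|Γ| ≈ 0.373

|Γ| = (S − 1)/(S + 1) = (2.19 − 1)/(2.19 + 1) = 1.19/3.19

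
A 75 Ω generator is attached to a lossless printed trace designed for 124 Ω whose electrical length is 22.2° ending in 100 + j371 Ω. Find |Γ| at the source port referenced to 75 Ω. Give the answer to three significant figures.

tan(βl) = 0.408
Z_in = Z_0·(Z_L + jZ_0·tanβl)/(Z_0 + jZ_L·tanβl) = 742 − j802 Ω
Γ_s = (Z_in − Z_s)/(Z_in + Z_s) = (667 − j802)/(817 − j802), |Γ_s| = 0.911

|Γ| ≈ 0.911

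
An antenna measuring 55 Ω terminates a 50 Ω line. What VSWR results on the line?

VSWR ≈ 1.1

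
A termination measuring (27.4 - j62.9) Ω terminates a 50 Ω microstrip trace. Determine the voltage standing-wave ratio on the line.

VSWR ≈ 5.06

Γ = (Z_L − Z_0)/(Z_L + Z_0) = (-22.6 − j62.9)/(77.4 − j62.9)
|Γ| = 66.8/99.7 = 0.67
VSWR = (1 + |Γ|)/(1 − |Γ|) = 1.67/0.33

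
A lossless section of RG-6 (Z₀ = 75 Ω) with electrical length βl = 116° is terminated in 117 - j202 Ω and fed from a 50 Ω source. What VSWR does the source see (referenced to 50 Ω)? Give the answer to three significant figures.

VSWR ≈ 6.98

tan(βl) = -2.05
Z_in = Z_0·(Z_L + jZ_0·tanβl)/(Z_0 + jZ_L·tanβl) = 19.8 + j64.6 Ω
Γ_s = (Z_in − Z_s)/(Z_in + Z_s) = (-30.2 + j64.6)/(69.8 + j64.6), |Γ_s| = 0.749
VSWR = (1 + |Γ_s|)/(1 − |Γ_s|)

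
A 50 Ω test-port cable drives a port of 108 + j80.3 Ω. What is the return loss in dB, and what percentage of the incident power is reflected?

Γ = (58 + j80.3)/(158 + j80.3), |Γ| = 0.559
RL = −20·log₁₀(0.559) = 5.05 dB
P_refl/P_inc = |Γ|² = 0.312

RL ≈ 5.05 dB; 31.2% of incident power reflected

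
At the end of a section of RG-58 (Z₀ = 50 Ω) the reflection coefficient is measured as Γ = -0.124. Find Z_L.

Z_L ≈ 39 Ω

Z_L = Z_0·(1 + Γ)/(1 − Γ) = 50·(0.876)/(1.12)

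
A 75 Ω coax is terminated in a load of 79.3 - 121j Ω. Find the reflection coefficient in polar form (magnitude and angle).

Γ ≈ 0.617 ∠ -49.9°

Γ = (Z_L − Z_0)/(Z_L + Z_0) = (4.3 − j121)/(154.3 − j121)
|Γ| = 121/196 = 0.617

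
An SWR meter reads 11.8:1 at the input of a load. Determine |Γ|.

|Γ| ≈ 0.844

|Γ| = (S − 1)/(S + 1) = (11.8 − 1)/(11.8 + 1) = 10.8/12.8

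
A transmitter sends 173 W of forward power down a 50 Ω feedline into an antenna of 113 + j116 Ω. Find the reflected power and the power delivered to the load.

|Γ| = |(63 + j116)/(163 + j116)| = 0.66
|Γ|² = 0.435
P_refl = |Γ|²·P_inc = 75.3 W, P_del = (1 − |Γ|²)·P_inc = 97.7 W

P_reflected ≈ 75.3 W; P_delivered ≈ 97.7 W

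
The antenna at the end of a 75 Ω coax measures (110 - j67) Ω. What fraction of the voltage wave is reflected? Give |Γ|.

|Γ| ≈ 0.384

Γ = (Z_L − Z_0)/(Z_L + Z_0) = (35 − j67)/(185 − j67)
|Γ| = 75.6/197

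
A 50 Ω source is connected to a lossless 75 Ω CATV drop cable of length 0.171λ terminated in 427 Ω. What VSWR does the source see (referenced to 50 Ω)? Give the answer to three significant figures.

βl = 2π × 0.171 = 61.6°
tan(βl) = 1.85
Z_in = Z_0·(Z_L + jZ_0·tanβl)/(Z_0 + jZ_L·tanβl) = 16.9 − j39 Ω
Γ_s = (Z_in − Z_s)/(Z_in + Z_s) = (-33.1 − j39)/(66.9 − j39), |Γ_s| = 0.661
VSWR = (1 + |Γ_s|)/(1 − |Γ_s|)

VSWR ≈ 4.9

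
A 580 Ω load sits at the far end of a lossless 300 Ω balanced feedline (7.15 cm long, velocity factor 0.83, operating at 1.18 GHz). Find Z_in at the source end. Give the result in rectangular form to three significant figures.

Z_in ≈ 195 + j124 Ω

λ = v/f = 0.83·c / 1.18 GHz = 0.211 m
βl = 2π·l/λ = 2π × 0.339 = 122°
tan(βl) = tan(122°) = -1.6
Z_in = Z_0·(Z_L + jZ_0·tanβl)/(Z_0 + jZ_L·tanβl)
     = 300·(580 − j480)/(300 − j929)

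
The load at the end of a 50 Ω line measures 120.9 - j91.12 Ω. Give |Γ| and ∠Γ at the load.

Γ = (Z_L − Z_0)/(Z_L + Z_0) = (70.9 − j91.12)/(170.9 − j91.12)
|Γ| = 115/194 = 0.596

Γ ≈ 0.596 ∠ -24°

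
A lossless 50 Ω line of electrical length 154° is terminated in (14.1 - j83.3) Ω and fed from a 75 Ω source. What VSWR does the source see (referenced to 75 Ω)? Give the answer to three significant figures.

tan(βl) = -0.488
Z_in = Z_0·(Z_L + jZ_0·tanβl)/(Z_0 + jZ_L·tanβl) = 323 − j338 Ω
Γ_s = (Z_in − Z_s)/(Z_in + Z_s) = (248 − j338)/(398 − j338), |Γ_s| = 0.803
VSWR = (1 + |Γ_s|)/(1 − |Γ_s|)

VSWR ≈ 9.13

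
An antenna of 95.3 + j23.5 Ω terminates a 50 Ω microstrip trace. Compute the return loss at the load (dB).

RL ≈ 9.2 dB

Γ = (45.3 + j23.5)/(145.3 + j23.5), |Γ| = 0.347
RL = −20·log₁₀|Γ| = −20·log₁₀(0.347)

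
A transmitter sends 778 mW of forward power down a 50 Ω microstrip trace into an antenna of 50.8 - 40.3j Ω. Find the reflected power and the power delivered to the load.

|Γ| = |(0.8 − j40.3)/(100.8 − j40.3)| = 0.371
|Γ|² = 0.138
P_refl = |Γ|²·P_inc = 107 mW, P_del = (1 − |Γ|²)·P_inc = 671 mW

P_reflected ≈ 107 mW; P_delivered ≈ 671 mW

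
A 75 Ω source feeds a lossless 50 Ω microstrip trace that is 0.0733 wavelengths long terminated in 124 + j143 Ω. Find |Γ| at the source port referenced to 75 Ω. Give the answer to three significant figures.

βl = 2π × 0.0733 = 26.4°
tan(βl) = 0.496
Z_in = Z_0·(Z_L + jZ_0·tanβl)/(Z_0 + jZ_L·tanβl) = 91.5 − j132 Ω
Γ_s = (Z_in − Z_s)/(Z_in + Z_s) = (16.5 − j132)/(166 − j132), |Γ_s| = 0.626

|Γ| ≈ 0.626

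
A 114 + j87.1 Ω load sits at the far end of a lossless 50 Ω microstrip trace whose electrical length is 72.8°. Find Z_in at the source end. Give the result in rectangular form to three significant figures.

tan(βl) = tan(72.8°) = 3.23
Z_in = Z_0·(Z_L + jZ_0·tanβl)/(Z_0 + jZ_L·tanβl)
     = 50·(114 + j249)/(-231 + j368)

Z_in ≈ 17.2 − j26.3 Ω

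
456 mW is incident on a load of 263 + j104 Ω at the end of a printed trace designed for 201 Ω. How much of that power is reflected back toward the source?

P_reflected ≈ 29.6 mW

|Γ| = |(62 + j104)/(464 + j104)| = 0.255
|Γ|² = 0.0648
P_refl = |Γ|²·P_inc = 29.6 mW, P_del = (1 − |Γ|²)·P_inc = 426 mW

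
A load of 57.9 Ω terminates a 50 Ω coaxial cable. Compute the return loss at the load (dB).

RL ≈ 22.7 dB

Γ = (57.9 − 50)/(57.9 + 50) = 0.0732
RL = −20·log₁₀|Γ| = −20·log₁₀(0.0732)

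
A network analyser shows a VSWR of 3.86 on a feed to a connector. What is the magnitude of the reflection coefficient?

|Γ| ≈ 0.588

|Γ| = (S − 1)/(S + 1) = (3.86 − 1)/(3.86 + 1) = 2.86/4.86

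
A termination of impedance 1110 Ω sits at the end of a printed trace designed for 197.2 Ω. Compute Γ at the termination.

Γ = 0.698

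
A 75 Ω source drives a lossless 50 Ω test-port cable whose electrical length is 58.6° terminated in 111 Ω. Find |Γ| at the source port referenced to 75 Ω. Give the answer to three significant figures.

tan(βl) = 1.64
Z_in = Z_0·(Z_L + jZ_0·tanβl)/(Z_0 + jZ_L·tanβl) = 28.7 − j22.6 Ω
Γ_s = (Z_in − Z_s)/(Z_in + Z_s) = (-46.3 − j22.6)/(104 − j22.6), |Γ_s| = 0.485

|Γ| ≈ 0.485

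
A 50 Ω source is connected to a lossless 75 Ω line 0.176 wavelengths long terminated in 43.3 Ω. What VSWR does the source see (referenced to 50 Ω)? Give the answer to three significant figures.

VSWR ≈ 2.37

βl = 2π × 0.176 = 63.4°
tan(βl) = 1.99
Z_in = Z_0·(Z_L + jZ_0·tanβl)/(Z_0 + jZ_L·tanβl) = 92.7 + j42.9 Ω
Γ_s = (Z_in − Z_s)/(Z_in + Z_s) = (42.7 + j42.9)/(143 + j42.9), |Γ_s| = 0.406
VSWR = (1 + |Γ_s|)/(1 − |Γ_s|)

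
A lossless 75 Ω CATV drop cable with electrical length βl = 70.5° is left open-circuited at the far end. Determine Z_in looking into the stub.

Z_in ≈ −j26.6 Ω

tan(βl) = 2.82
For an open-circuited stub, Z_in = −jZ_0·cot(βl) = −jZ_0/tan(βl)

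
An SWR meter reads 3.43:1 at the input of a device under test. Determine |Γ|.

|Γ| = (S − 1)/(S + 1) = (3.43 − 1)/(3.43 + 1) = 2.43/4.43

|Γ| ≈ 0.549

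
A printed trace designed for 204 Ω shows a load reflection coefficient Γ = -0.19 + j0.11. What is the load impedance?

Z_L ≈ 136 + j31.4 Ω

Z_L = Z_0·(1 + Γ)/(1 − Γ) = 204·(0.81 + j0.11)/(1.19 − j0.11)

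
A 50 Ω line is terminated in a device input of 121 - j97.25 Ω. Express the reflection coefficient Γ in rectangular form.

Γ = (Z_L − Z_0)/(Z_L + Z_0) = (71 − j97.25)/(171 − j97.25)

Γ ≈ 0.558 − j0.251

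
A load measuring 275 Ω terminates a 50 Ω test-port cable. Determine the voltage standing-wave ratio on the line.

Γ = (275 − 50)/(275 + 50) = 0.692
VSWR = (1 + 0.692)/(1 − 0.692)

VSWR ≈ 5.5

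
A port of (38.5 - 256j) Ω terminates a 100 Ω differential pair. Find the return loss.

RL ≈ 0.871 dB

Γ = (-61.5 − j256)/(138.5 − j256), |Γ| = 0.905
RL = −20·log₁₀|Γ| = −20·log₁₀(0.905)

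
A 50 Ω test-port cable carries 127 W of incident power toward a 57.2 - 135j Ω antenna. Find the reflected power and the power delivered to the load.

|Γ| = |(7.2 − j135)/(107.2 − j135)| = 0.784
|Γ|² = 0.615
P_refl = |Γ|²·P_inc = 78.1 W, P_del = (1 − |Γ|²)·P_inc = 48.9 W

P_reflected ≈ 78.1 W; P_delivered ≈ 48.9 W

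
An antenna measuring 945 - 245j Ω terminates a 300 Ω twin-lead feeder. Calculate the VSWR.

VSWR ≈ 3.38

Γ = (Z_L − Z_0)/(Z_L + Z_0) = (645 − j245)/(1245 − j245)
|Γ| = 690/1270 = 0.544
VSWR = (1 + |Γ|)/(1 − |Γ|) = 1.54/0.456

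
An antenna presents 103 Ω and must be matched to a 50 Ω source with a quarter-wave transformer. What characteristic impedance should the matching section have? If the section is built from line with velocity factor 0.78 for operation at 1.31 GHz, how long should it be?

Z_qwt = √(Z_0·R_L) = √(50 × 103) = √5150
λ = 0.78·c/f = 0.179 m, so l = λ/4 = 0.0447 m

Z_qwt ≈ 71.8 Ω; length ≈ 4.47 cm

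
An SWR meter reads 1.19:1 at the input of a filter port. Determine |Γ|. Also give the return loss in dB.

|Γ| ≈ 0.0868; return loss ≈ 21.2 dB

|Γ| = (S − 1)/(S + 1) = (1.19 − 1)/(1.19 + 1) = 0.19/2.19
RL = −20·log₁₀|Γ| = −20·log₁₀(0.0868)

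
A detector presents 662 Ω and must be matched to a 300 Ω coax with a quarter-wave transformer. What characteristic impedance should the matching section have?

Z_qwt = √(Z_0·R_L) = √(300 × 662) = √198600

Z_qwt ≈ 446 Ω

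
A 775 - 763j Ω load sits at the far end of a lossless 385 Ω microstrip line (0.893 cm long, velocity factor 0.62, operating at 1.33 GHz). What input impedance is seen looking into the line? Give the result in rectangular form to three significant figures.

λ = v/f = 0.62·c / 1.33 GHz = 0.14 m
βl = 2π·l/λ = 2π × 0.0639 = 23°
tan(βl) = tan(23°) = 0.424
Z_in = Z_0·(Z_L + jZ_0·tanβl)/(Z_0 + jZ_L·tanβl)
     = 385·(775 − j600)/(709 + j329)

Z_in ≈ 222 − j429 Ω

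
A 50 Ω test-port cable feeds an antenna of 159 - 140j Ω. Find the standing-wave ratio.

VSWR ≈ 5.79

Γ = (Z_L − Z_0)/(Z_L + Z_0) = (109 − j140)/(209 − j140)
|Γ| = 177/252 = 0.705
VSWR = (1 + |Γ|)/(1 − |Γ|) = 1.71/0.295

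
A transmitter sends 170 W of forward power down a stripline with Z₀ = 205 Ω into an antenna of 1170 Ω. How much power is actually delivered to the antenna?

P_delivered ≈ 86.3 W

Γ = (1170 − 205)/(1170 + 205) = 0.702
|Γ|² = 0.493
P_refl = |Γ|²·P_inc = 83.7 W, P_del = (1 − |Γ|²)·P_inc = 86.3 W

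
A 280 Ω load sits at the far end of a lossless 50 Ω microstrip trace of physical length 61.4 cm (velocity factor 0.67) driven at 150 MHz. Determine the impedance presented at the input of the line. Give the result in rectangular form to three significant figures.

Z_in ≈ 91.9 + j125 Ω

λ = v/f = 0.67·c / 150 MHz = 1.34 m
βl = 2π·l/λ = 2π × 0.458 = 165°
tan(βl) = tan(165°) = -0.269
Z_in = Z_0·(Z_L + jZ_0·tanβl)/(Z_0 + jZ_L·tanβl)
     = 50·(280 − j13.4)/(50 − j75.3)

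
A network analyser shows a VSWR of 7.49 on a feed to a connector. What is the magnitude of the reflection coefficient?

|Γ| ≈ 0.764

|Γ| = (S − 1)/(S + 1) = (7.49 − 1)/(7.49 + 1) = 6.49/8.49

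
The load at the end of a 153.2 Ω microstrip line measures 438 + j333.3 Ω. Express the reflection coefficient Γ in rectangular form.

Γ ≈ 0.607 + j0.222

Γ = (Z_L − Z_0)/(Z_L + Z_0) = (284.8 + j333.3)/(591.2 + j333.3)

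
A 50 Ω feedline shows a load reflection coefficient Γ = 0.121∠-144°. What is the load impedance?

Z_L ≈ 40.7 − j5.88 Ω

Z_L = Z_0·(1 + Γ)/(1 − Γ) = 50·(0.902 − j0.0711)/(1.1 + j0.0711)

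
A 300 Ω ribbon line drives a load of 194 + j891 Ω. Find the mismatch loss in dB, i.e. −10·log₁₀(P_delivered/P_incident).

Γ = (-106 + j891)/(494 + j891), |Γ| = 0.881
|Γ|² = 0.776, so P_del/P_inc = 1 − |Γ|² = 0.224
ML = −10·log₁₀(1 − |Γ|²)

mismatch loss ≈ 6.49 dB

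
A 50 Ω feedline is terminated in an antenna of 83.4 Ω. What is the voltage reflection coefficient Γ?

Γ = (Z_L − Z_0)/(Z_L + Z_0) = (83.4 − 50)/(83.4 + 50) = 33.4/133.4

Γ = 0.25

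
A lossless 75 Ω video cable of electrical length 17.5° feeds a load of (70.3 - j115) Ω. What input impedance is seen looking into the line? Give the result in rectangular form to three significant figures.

Z_in ≈ 33.8 − j68.3 Ω

tan(βl) = tan(17.5°) = 0.315
Z_in = Z_0·(Z_L + jZ_0·tanβl)/(Z_0 + jZ_L·tanβl)
     = 75·(70.3 − j91.4)/(111 + j22.2)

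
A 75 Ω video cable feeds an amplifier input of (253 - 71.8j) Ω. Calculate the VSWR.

VSWR ≈ 3.67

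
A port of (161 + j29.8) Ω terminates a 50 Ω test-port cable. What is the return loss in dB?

RL ≈ 5.36 dB

Γ = (111 + j29.8)/(211 + j29.8), |Γ| = 0.539
RL = −20·log₁₀|Γ| = −20·log₁₀(0.539)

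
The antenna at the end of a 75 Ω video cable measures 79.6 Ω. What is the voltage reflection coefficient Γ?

Γ = (Z_L − Z_0)/(Z_L + Z_0) = (79.6 − 75)/(79.6 + 75) = 4.6/154.6

Γ = 0.0298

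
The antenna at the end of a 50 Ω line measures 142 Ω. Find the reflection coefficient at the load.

Γ = (Z_L − Z_0)/(Z_L + Z_0) = (142 − 50)/(142 + 50) = 92/192

Γ = 0.479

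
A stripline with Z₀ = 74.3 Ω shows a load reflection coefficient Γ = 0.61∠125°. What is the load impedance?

Z_L ≈ 22.5 + j35.8 Ω

Z_L = Z_0·(1 + Γ)/(1 − Γ) = 74.3·(0.65 + j0.5)/(1.35 − j0.5)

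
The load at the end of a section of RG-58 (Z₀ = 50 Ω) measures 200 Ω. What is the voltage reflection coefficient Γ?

Γ = 0.6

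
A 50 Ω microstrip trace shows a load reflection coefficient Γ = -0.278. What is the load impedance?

Z_L ≈ 28.2 Ω

Z_L = Z_0·(1 + Γ)/(1 − Γ) = 50·(0.722)/(1.28)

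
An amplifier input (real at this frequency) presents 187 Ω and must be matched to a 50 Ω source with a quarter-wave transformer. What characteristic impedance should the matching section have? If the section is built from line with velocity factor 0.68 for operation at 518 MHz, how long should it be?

Z_qwt = √(Z_0·R_L) = √(50 × 187) = √9350
λ = 0.68·c/f = 0.394 m, so l = λ/4 = 0.0985 m

Z_qwt ≈ 96.7 Ω; length ≈ 9.85 cm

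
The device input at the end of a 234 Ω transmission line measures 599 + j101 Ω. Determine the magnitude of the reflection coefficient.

|Γ| ≈ 0.451

Γ = (Z_L − Z_0)/(Z_L + Z_0) = (365 + j101)/(833 + j101)
|Γ| = 379/839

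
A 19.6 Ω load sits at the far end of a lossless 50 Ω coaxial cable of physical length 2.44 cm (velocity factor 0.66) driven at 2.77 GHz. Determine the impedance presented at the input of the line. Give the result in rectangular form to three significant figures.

λ = v/f = 0.66·c / 2.77 GHz = 0.0715 m
βl = 2π·l/λ = 2π × 0.341 = 123°
tan(βl) = tan(123°) = -1.55
Z_in = Z_0·(Z_L + jZ_0·tanβl)/(Z_0 + jZ_L·tanβl)
     = 50·(19.6 − j77.3)/(50 − j30.3)

Z_in ≈ 48.6 − j47.9 Ω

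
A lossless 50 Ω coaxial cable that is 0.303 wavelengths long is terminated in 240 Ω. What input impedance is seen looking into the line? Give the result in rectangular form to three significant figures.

Z_in ≈ 11.6 + j16.5 Ω

βl = 2π × 0.303 = 109°
tan(βl) = tan(109°) = -2.89
Z_in = Z_0·(Z_L + jZ_0·tanβl)/(Z_0 + jZ_L·tanβl)
     = 50·(240 − j145)/(50 − j694)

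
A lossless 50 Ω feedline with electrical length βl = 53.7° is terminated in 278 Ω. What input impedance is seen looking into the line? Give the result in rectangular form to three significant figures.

tan(βl) = tan(53.7°) = 1.36
Z_in = Z_0·(Z_L + jZ_0·tanβl)/(Z_0 + jZ_L·tanβl)
     = 50·(278 + j68.1)/(50 + j378)

Z_in ≈ 13.6 − j34.9 Ω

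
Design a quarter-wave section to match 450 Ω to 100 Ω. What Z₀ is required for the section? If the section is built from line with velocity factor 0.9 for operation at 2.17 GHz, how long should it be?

Z_qwt ≈ 212 Ω; length ≈ 3.11 cm

Z_qwt = √(Z_0·R_L) = √(100 × 450) = √45000
λ = 0.9·c/f = 0.124 m, so l = λ/4 = 0.0311 m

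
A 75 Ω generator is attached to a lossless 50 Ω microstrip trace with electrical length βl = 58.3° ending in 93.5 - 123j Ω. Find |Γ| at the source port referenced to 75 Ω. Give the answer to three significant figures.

|Γ| ≈ 0.773

tan(βl) = 1.62
Z_in = Z_0·(Z_L + jZ_0·tanβl)/(Z_0 + jZ_L·tanβl) = 9.96 − j14.5 Ω
Γ_s = (Z_in − Z_s)/(Z_in + Z_s) = (-65 − j14.5)/(85 − j14.5), |Γ_s| = 0.773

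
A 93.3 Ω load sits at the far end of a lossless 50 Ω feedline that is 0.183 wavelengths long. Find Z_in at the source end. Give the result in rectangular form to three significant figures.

βl = 2π × 0.183 = 65.9°
tan(βl) = tan(65.9°) = 2.23
Z_in = Z_0·(Z_L + jZ_0·tanβl)/(Z_0 + jZ_L·tanβl)
     = 50·(93.3 + j112)/(50 + j208)

Z_in ≈ 30.4 − j15.1 Ω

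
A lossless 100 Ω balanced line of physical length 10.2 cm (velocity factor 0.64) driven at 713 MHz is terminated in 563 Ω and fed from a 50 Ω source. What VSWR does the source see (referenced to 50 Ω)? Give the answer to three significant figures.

λ = v/f = 0.64·c / 713 MHz = 0.269 m
βl = 2π·l/λ = 2π × 0.379 = 136°
tan(βl) = -0.954
Z_in = Z_0·(Z_L + jZ_0·tanβl)/(Z_0 + jZ_L·tanβl) = 36 + j98.2 Ω
Γ_s = (Z_in − Z_s)/(Z_in + Z_s) = (-14 + j98.2)/(86 + j98.2), |Γ_s| = 0.76
VSWR = (1 + |Γ_s|)/(1 − |Γ_s|)

VSWR ≈ 7.32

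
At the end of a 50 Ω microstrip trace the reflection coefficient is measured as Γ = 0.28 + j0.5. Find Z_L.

Z_L ≈ 43.7 + j65.1 Ω

Z_L = Z_0·(1 + Γ)/(1 − Γ) = 50·(1.28 + j0.5)/(0.72 − j0.5)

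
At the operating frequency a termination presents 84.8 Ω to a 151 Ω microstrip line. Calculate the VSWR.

Γ = (84.8 − 151)/(84.8 + 151) = -0.281
VSWR = (1 + 0.281)/(1 − 0.281)

VSWR ≈ 1.78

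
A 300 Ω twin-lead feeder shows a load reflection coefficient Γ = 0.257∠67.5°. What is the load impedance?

Z_L ≈ 322 + j164 Ω

Z_L = Z_0·(1 + Γ)/(1 − Γ) = 300·(1.1 + j0.237)/(0.902 − j0.237)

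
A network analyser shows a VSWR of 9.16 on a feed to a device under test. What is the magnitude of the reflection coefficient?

|Γ| ≈ 0.803

|Γ| = (S − 1)/(S + 1) = (9.16 − 1)/(9.16 + 1) = 8.16/10.2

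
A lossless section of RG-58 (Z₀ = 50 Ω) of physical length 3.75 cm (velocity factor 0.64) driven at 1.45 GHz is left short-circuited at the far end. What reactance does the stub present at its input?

λ = v/f = 0.64·c / 1.45 GHz = 0.132 m
βl = 2π·l/λ = 2π × 0.283 = 102°
tan(βl) = -4.72
For a short-circuited stub, Z_in = jZ_0·tan(βl)

X_in ≈ -236 Ω (capacitive)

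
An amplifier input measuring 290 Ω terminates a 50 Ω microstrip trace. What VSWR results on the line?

For a purely resistive load, VSWR = R_L/Z_0 or Z_0/R_L (whichever > 1) = 290/50

VSWR ≈ 5.8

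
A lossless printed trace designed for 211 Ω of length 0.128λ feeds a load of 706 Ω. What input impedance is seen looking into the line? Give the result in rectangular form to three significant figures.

Z_in ≈ 112 − j171 Ω

βl = 2π × 0.128 = 46.1°
tan(βl) = tan(46.1°) = 1.04
Z_in = Z_0·(Z_L + jZ_0·tanβl)/(Z_0 + jZ_L·tanβl)
     = 211·(706 + j219)/(211 + j733)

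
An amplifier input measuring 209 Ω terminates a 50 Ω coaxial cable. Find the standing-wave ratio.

VSWR ≈ 4.18

Γ = (209 − 50)/(209 + 50) = 0.614
VSWR = (1 + 0.614)/(1 − 0.614)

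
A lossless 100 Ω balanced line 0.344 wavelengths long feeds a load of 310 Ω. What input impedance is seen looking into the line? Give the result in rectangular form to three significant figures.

βl = 2π × 0.344 = 124°
tan(βl) = tan(124°) = -1.49
Z_in = Z_0·(Z_L + jZ_0·tanβl)/(Z_0 + jZ_L·tanβl)
     = 100·(310 − j149)/(100 − j462)

Z_in ≈ 44.7 + j57.4 Ω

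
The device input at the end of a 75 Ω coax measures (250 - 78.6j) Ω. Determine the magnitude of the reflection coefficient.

|Γ| ≈ 0.574

Γ = (Z_L − Z_0)/(Z_L + Z_0) = (175 − j78.6)/(325 − j78.6)
|Γ| = 192/334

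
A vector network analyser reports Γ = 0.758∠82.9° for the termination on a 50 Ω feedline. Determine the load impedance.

Z_L = Z_0·(1 + Γ)/(1 − Γ) = 50·(1.09 + j0.752)/(0.906 − j0.752)

Z_L ≈ 15.3 + j54.2 Ω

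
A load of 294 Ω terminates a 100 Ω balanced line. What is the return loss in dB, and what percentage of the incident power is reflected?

RL ≈ 6.15 dB; 24.2% of incident power reflected

Γ = (294 − 100)/(294 + 100) = 0.492
RL = −20·log₁₀(0.492) = 6.15 dB
P_refl/P_inc = |Γ|² = 0.242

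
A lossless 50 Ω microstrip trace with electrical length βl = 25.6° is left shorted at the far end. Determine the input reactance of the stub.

X_in ≈ 24 Ω (inductive)

tan(βl) = 0.479
For a shorted stub, Z_in = jZ_0·tan(βl)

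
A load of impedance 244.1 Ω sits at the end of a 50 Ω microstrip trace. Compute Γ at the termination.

Γ = 0.66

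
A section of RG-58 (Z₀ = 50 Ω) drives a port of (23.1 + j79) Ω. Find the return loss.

RL ≈ 2.21 dB

Γ = (-26.9 + j79)/(73.1 + j79), |Γ| = 0.775
RL = −20·log₁₀|Γ| = −20·log₁₀(0.775)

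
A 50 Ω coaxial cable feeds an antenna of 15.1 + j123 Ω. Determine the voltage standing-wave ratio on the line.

VSWR ≈ 23.6

Γ = (Z_L − Z_0)/(Z_L + Z_0) = (-34.9 + j123)/(65.1 + j123)
|Γ| = 128/139 = 0.919
VSWR = (1 + |Γ|)/(1 − |Γ|) = 1.92/0.0813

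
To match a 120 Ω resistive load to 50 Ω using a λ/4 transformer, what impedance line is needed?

Z_qwt ≈ 77.5 Ω

Z_qwt = √(Z_0·R_L) = √(50 × 120) = √6000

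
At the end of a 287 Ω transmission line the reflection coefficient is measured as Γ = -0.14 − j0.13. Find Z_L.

Z_L ≈ 210 − j56.7 Ω

Z_L = Z_0·(1 + Γ)/(1 − Γ) = 287·(0.86 − j0.13)/(1.14 + j0.13)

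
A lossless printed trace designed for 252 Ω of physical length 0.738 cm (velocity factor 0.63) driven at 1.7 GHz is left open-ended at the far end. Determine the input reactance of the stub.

λ = v/f = 0.63·c / 1.7 GHz = 0.111 m
βl = 2π·l/λ = 2π × 0.0664 = 23.9°
tan(βl) = 0.443
For an open-ended stub, Z_in = −jZ_0·cot(βl) = −jZ_0/tan(βl)

X_in ≈ -569 Ω (capacitive)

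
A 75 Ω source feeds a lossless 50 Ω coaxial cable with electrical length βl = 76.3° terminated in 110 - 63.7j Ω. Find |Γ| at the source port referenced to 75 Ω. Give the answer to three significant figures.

tan(βl) = 4.1
Z_in = Z_0·(Z_L + jZ_0·tanβl)/(Z_0 + jZ_L·tanβl) = 16.3 − j0.934 Ω
Γ_s = (Z_in − Z_s)/(Z_in + Z_s) = (-58.7 − j0.934)/(91.3 − j0.934), |Γ_s| = 0.643

|Γ| ≈ 0.643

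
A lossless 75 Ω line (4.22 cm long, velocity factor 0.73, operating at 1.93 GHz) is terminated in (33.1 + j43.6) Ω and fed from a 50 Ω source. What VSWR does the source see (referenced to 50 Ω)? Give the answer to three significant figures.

λ = v/f = 0.73·c / 1.93 GHz = 0.113 m
βl = 2π·l/λ = 2π × 0.372 = 134°
tan(βl) = -1.04
Z_in = Z_0·(Z_L + jZ_0·tanβl)/(Z_0 + jZ_L·tanβl) = 24.7 − j14.4 Ω
Γ_s = (Z_in − Z_s)/(Z_in + Z_s) = (-25.3 − j14.4)/(74.7 − j14.4), |Γ_s| = 0.382
VSWR = (1 + |Γ_s|)/(1 − |Γ_s|)

VSWR ≈ 2.24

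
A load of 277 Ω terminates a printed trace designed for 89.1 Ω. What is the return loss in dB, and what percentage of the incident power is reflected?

RL ≈ 5.79 dB; 26.3% of incident power reflected

Γ = (277 − 89.1)/(277 + 89.1) = 0.513
RL = −20·log₁₀(0.513) = 5.79 dB
P_refl/P_inc = |Γ|² = 0.263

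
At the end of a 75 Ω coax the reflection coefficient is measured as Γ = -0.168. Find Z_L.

Z_L ≈ 53.4 Ω

Z_L = Z_0·(1 + Γ)/(1 − Γ) = 75·(0.832)/(1.17)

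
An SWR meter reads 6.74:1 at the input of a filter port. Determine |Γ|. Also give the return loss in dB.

|Γ| ≈ 0.742; return loss ≈ 2.6 dB

|Γ| = (S − 1)/(S + 1) = (6.74 − 1)/(6.74 + 1) = 5.74/7.74
RL = −20·log₁₀|Γ| = −20·log₁₀(0.742)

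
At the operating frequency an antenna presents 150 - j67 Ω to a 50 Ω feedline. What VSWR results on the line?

VSWR ≈ 3.66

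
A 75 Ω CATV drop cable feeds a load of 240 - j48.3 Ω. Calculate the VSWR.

VSWR ≈ 3.34

Γ = (Z_L − Z_0)/(Z_L + Z_0) = (165 − j48.3)/(315 − j48.3)
|Γ| = 172/319 = 0.539
VSWR = (1 + |Γ|)/(1 − |Γ|) = 1.54/0.461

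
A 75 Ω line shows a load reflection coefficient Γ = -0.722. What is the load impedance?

Z_L ≈ 12.1 Ω

Z_L = Z_0·(1 + Γ)/(1 − Γ) = 75·(0.278)/(1.72)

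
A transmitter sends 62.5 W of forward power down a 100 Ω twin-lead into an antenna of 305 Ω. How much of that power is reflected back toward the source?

Γ = (305 − 100)/(305 + 100) = 0.506
|Γ|² = 0.256
P_refl = |Γ|²·P_inc = 16 W, P_del = (1 − |Γ|²)·P_inc = 46.5 W

P_reflected ≈ 16 W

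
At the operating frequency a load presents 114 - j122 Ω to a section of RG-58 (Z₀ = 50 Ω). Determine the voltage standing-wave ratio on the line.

Γ = (Z_L − Z_0)/(Z_L + Z_0) = (64 − j122)/(164 − j122)
|Γ| = 138/204 = 0.674
VSWR = (1 + |Γ|)/(1 − |Γ|) = 1.67/0.326

VSWR ≈ 5.14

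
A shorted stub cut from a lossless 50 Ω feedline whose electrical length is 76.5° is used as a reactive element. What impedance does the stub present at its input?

tan(βl) = 4.17
For a shorted stub, Z_in = jZ_0·tan(βl)

Z_in ≈ +j208 Ω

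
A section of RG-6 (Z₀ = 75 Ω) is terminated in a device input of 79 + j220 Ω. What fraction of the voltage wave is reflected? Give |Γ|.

Γ = (Z_L − Z_0)/(Z_L + Z_0) = (4 + j220)/(154 + j220)
|Γ| = 220/269

|Γ| ≈ 0.819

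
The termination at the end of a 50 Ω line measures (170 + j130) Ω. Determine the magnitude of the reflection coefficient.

|Γ| ≈ 0.692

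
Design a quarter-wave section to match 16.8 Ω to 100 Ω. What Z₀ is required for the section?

Z_qwt ≈ 41 Ω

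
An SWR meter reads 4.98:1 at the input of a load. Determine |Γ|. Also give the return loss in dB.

|Γ| = (S − 1)/(S + 1) = (4.98 − 1)/(4.98 + 1) = 3.98/5.98
RL = −20·log₁₀|Γ| = −20·log₁₀(0.666)

|Γ| ≈ 0.666; return loss ≈ 3.54 dB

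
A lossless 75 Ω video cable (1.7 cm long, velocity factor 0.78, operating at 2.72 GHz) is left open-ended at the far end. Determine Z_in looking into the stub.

Z_in ≈ −j25.6 Ω

λ = v/f = 0.78·c / 2.72 GHz = 0.086 m
βl = 2π·l/λ = 2π × 0.198 = 71.1°
tan(βl) = 2.93
For an open-ended stub, Z_in = −jZ_0·cot(βl) = −jZ_0/tan(βl)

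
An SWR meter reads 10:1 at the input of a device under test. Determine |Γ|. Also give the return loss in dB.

|Γ| = (S − 1)/(S + 1) = (10 − 1)/(10 + 1) = 9/11
RL = −20·log₁₀|Γ| = −20·log₁₀(0.818)

|Γ| ≈ 0.818; return loss ≈ 1.74 dB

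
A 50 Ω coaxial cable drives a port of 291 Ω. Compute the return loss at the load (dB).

Γ = (291 − 50)/(291 + 50) = 0.707
RL = −20·log₁₀|Γ| = −20·log₁₀(0.707)

RL ≈ 3.01 dB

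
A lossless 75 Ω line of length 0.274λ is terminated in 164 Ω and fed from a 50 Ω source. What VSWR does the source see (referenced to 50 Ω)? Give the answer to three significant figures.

βl = 2π × 0.274 = 98.6°
tan(βl) = -6.58
Z_in = Z_0·(Z_L + jZ_0·tanβl)/(Z_0 + jZ_L·tanβl) = 34.9 + j8.97 Ω
Γ_s = (Z_in − Z_s)/(Z_in + Z_s) = (-15.1 + j8.97)/(84.9 + j8.97), |Γ_s| = 0.205
VSWR = (1 + |Γ_s|)/(1 − |Γ_s|)

VSWR ≈ 1.52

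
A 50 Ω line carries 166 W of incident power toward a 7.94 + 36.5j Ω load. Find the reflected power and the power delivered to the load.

|Γ| = |(-42.06 + j36.5)/(57.94 + j36.5)| = 0.813
|Γ|² = 0.661
P_refl = |Γ|²·P_inc = 110 W, P_del = (1 − |Γ|²)·P_inc = 56.2 W

P_reflected ≈ 110 W; P_delivered ≈ 56.2 W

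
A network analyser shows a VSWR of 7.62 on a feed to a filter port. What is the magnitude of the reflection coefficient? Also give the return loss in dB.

|Γ| ≈ 0.768; return loss ≈ 2.29 dB

|Γ| = (S − 1)/(S + 1) = (7.62 − 1)/(7.62 + 1) = 6.62/8.62
RL = −20·log₁₀|Γ| = −20·log₁₀(0.768)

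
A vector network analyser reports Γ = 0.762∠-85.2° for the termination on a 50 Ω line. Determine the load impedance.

Z_L = Z_0·(1 + Γ)/(1 − Γ) = 50·(1.06 − j0.759)/(0.936 + j0.759)

Z_L ≈ 14.4 − j52.3 Ω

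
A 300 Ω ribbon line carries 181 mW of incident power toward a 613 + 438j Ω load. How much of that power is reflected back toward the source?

|Γ| = |(313 + j438)/(913 + j438)| = 0.532
|Γ|² = 0.283
P_refl = |Γ|²·P_inc = 51.2 mW, P_del = (1 − |Γ|²)·P_inc = 130 mW

P_reflected ≈ 51.2 mW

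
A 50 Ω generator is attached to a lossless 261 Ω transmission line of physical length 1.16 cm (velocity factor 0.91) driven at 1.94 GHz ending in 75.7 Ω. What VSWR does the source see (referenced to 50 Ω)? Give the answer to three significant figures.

VSWR ≈ 5.9

λ = v/f = 0.91·c / 1.94 GHz = 0.141 m
βl = 2π·l/λ = 2π × 0.0824 = 29.7°
tan(βl) = 0.57
Z_in = Z_0·(Z_L + jZ_0·tanβl)/(Z_0 + jZ_L·tanβl) = 97.6 + j133 Ω
Γ_s = (Z_in − Z_s)/(Z_in + Z_s) = (47.6 + j133)/(148 + j133), |Γ_s| = 0.71
VSWR = (1 + |Γ_s|)/(1 − |Γ_s|)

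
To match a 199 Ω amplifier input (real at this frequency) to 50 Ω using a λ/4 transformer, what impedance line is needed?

Z_qwt ≈ 99.7 Ω

Z_qwt = √(Z_0·R_L) = √(50 × 199) = √9950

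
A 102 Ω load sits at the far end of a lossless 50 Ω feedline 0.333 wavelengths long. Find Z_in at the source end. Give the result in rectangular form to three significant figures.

βl = 2π × 0.333 = 120°
tan(βl) = tan(120°) = -1.74
Z_in = Z_0·(Z_L + jZ_0·tanβl)/(Z_0 + jZ_L·tanβl)
     = 50·(102 − j87)/(50 − j178)

Z_in ≈ 30.2 + j20.2 Ω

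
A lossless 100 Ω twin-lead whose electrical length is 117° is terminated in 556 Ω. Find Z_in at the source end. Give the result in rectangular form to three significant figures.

Z_in ≈ 22.5 + j48.9 Ω

tan(βl) = tan(117°) = -1.96
Z_in = Z_0·(Z_L + jZ_0·tanβl)/(Z_0 + jZ_L·tanβl)
     = 100·(556 − j196)/(100 − j1090)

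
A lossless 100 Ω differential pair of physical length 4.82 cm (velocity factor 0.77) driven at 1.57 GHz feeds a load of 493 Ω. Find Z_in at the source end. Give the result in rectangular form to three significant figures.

λ = v/f = 0.77·c / 1.57 GHz = 0.147 m
βl = 2π·l/λ = 2π × 0.328 = 118°
tan(βl) = tan(118°) = -1.89
Z_in = Z_0·(Z_L + jZ_0·tanβl)/(Z_0 + jZ_L·tanβl)
     = 100·(493 − j189)/(100 − j930)

Z_in ≈ 25.7 + j50.3 Ω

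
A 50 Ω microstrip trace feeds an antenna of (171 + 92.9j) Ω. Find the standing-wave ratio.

Γ = (Z_L − Z_0)/(Z_L + Z_0) = (121 + j92.9)/(221 + j92.9)
|Γ| = 153/240 = 0.636
VSWR = (1 + |Γ|)/(1 − |Γ|) = 1.64/0.364

VSWR ≈ 4.5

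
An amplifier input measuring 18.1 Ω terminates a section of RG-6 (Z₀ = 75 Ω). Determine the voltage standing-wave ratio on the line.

VSWR ≈ 4.14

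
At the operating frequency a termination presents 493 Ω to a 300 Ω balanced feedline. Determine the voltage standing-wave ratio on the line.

For a purely resistive load, VSWR = R_L/Z_0 or Z_0/R_L (whichever > 1) = 493/300

VSWR ≈ 1.64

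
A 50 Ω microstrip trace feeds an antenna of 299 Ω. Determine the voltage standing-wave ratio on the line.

Γ = (299 − 50)/(299 + 50) = 0.713
VSWR = (1 + 0.713)/(1 − 0.713)

VSWR ≈ 5.98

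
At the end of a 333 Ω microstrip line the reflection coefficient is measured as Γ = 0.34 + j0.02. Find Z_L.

Z_L = Z_0·(1 + Γ)/(1 − Γ) = 333·(1.34 + j0.02)/(0.66 − j0.02)

Z_L ≈ 675 + j30.6 Ω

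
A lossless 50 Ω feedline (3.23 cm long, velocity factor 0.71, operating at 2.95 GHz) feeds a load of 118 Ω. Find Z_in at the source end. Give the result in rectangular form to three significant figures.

λ = v/f = 0.71·c / 2.95 GHz = 0.0722 m
βl = 2π·l/λ = 2π × 0.447 = 161°
tan(βl) = tan(161°) = -0.343
Z_in = Z_0·(Z_L + jZ_0·tanβl)/(Z_0 + jZ_L·tanβl)
     = 50·(118 − j17.2)/(50 − j40.5)

Z_in ≈ 79.6 + j47.4 Ω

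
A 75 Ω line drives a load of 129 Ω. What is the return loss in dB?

Γ = (129 − 75)/(129 + 75) = 0.265
RL = −20·log₁₀|Γ| = −20·log₁₀(0.265)

RL ≈ 11.5 dB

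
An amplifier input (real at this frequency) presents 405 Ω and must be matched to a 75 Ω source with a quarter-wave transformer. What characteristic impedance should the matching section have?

Z_qwt ≈ 174 Ω

Z_qwt = √(Z_0·R_L) = √(75 × 405) = √30380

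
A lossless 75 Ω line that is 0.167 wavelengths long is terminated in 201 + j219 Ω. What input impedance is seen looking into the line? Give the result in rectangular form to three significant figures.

Z_in ≈ 21.1 − j61.5 Ω

βl = 2π × 0.167 = 60.1°
tan(βl) = tan(60.1°) = 1.74
Z_in = Z_0·(Z_L + jZ_0·tanβl)/(Z_0 + jZ_L·tanβl)
     = 75·(201 + j350)/(-306 + j350)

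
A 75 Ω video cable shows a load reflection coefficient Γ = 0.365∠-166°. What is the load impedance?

Z_L ≈ 35.3 − j7.19 Ω

Z_L = Z_0·(1 + Γ)/(1 − Γ) = 75·(0.646 − j0.0883)/(1.35 + j0.0883)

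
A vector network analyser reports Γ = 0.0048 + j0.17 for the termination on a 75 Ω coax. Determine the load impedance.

Z_L ≈ 71.5 + j25 Ω

Z_L = Z_0·(1 + Γ)/(1 − Γ) = 75·(1 + j0.17)/(0.995 − j0.17)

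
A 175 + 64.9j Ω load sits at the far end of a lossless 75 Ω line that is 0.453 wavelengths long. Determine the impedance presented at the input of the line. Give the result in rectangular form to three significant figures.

βl = 2π × 0.453 = 163°
tan(βl) = tan(163°) = -0.304
Z_in = Z_0·(Z_L + jZ_0·tanβl)/(Z_0 + jZ_L·tanβl)
     = 75·(175 + j42.1)/(94.7 − j53.2)

Z_in ≈ 91.1 + j84.5 Ω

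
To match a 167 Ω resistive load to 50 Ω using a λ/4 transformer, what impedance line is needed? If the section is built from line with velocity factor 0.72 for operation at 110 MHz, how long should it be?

Z_qwt ≈ 91.4 Ω; length ≈ 49.1 cm

Z_qwt = √(Z_0·R_L) = √(50 × 167) = √8350
λ = 0.72·c/f = 1.96 m, so l = λ/4 = 0.491 m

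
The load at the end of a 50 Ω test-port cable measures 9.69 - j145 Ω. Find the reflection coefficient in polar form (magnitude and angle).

Γ = (Z_L − Z_0)/(Z_L + Z_0) = (-40.31 − j145)/(59.69 − j145)
|Γ| = 150/157 = 0.96

Γ ≈ 0.96 ∠ -37.9°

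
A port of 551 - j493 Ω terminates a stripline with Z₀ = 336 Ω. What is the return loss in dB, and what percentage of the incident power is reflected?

Γ = (215 − j493)/(887 − j493), |Γ| = 0.53
RL = −20·log₁₀(0.53) = 5.51 dB
P_refl/P_inc = |Γ|² = 0.281

RL ≈ 5.51 dB; 28.1% of incident power reflected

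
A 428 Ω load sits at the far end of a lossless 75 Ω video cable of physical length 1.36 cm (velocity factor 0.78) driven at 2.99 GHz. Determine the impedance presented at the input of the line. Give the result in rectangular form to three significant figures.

Z_in ≈ 16.5 − j37.4 Ω

λ = v/f = 0.78·c / 2.99 GHz = 0.0783 m
βl = 2π·l/λ = 2π × 0.174 = 62.6°
tan(βl) = tan(62.6°) = 1.93
Z_in = Z_0·(Z_L + jZ_0·tanβl)/(Z_0 + jZ_L·tanβl)
     = 75·(428 + j144)/(75 + j824)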